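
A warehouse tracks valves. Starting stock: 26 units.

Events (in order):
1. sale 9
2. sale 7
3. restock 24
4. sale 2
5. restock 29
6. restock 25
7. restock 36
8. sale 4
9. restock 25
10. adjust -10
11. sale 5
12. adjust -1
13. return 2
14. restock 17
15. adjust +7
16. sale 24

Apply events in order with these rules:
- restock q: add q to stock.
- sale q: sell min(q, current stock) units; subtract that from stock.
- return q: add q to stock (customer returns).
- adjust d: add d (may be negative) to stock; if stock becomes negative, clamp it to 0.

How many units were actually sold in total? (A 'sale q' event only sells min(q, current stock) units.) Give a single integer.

Answer: 51

Derivation:
Processing events:
Start: stock = 26
  Event 1 (sale 9): sell min(9,26)=9. stock: 26 - 9 = 17. total_sold = 9
  Event 2 (sale 7): sell min(7,17)=7. stock: 17 - 7 = 10. total_sold = 16
  Event 3 (restock 24): 10 + 24 = 34
  Event 4 (sale 2): sell min(2,34)=2. stock: 34 - 2 = 32. total_sold = 18
  Event 5 (restock 29): 32 + 29 = 61
  Event 6 (restock 25): 61 + 25 = 86
  Event 7 (restock 36): 86 + 36 = 122
  Event 8 (sale 4): sell min(4,122)=4. stock: 122 - 4 = 118. total_sold = 22
  Event 9 (restock 25): 118 + 25 = 143
  Event 10 (adjust -10): 143 + -10 = 133
  Event 11 (sale 5): sell min(5,133)=5. stock: 133 - 5 = 128. total_sold = 27
  Event 12 (adjust -1): 128 + -1 = 127
  Event 13 (return 2): 127 + 2 = 129
  Event 14 (restock 17): 129 + 17 = 146
  Event 15 (adjust +7): 146 + 7 = 153
  Event 16 (sale 24): sell min(24,153)=24. stock: 153 - 24 = 129. total_sold = 51
Final: stock = 129, total_sold = 51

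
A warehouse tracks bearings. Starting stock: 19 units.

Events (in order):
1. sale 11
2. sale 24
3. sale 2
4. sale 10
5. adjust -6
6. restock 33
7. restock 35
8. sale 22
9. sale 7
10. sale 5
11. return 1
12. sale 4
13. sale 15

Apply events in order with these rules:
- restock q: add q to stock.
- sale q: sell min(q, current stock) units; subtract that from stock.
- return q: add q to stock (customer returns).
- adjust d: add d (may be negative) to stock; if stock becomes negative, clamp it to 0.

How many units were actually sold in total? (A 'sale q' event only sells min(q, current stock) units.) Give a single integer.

Processing events:
Start: stock = 19
  Event 1 (sale 11): sell min(11,19)=11. stock: 19 - 11 = 8. total_sold = 11
  Event 2 (sale 24): sell min(24,8)=8. stock: 8 - 8 = 0. total_sold = 19
  Event 3 (sale 2): sell min(2,0)=0. stock: 0 - 0 = 0. total_sold = 19
  Event 4 (sale 10): sell min(10,0)=0. stock: 0 - 0 = 0. total_sold = 19
  Event 5 (adjust -6): 0 + -6 = 0 (clamped to 0)
  Event 6 (restock 33): 0 + 33 = 33
  Event 7 (restock 35): 33 + 35 = 68
  Event 8 (sale 22): sell min(22,68)=22. stock: 68 - 22 = 46. total_sold = 41
  Event 9 (sale 7): sell min(7,46)=7. stock: 46 - 7 = 39. total_sold = 48
  Event 10 (sale 5): sell min(5,39)=5. stock: 39 - 5 = 34. total_sold = 53
  Event 11 (return 1): 34 + 1 = 35
  Event 12 (sale 4): sell min(4,35)=4. stock: 35 - 4 = 31. total_sold = 57
  Event 13 (sale 15): sell min(15,31)=15. stock: 31 - 15 = 16. total_sold = 72
Final: stock = 16, total_sold = 72

Answer: 72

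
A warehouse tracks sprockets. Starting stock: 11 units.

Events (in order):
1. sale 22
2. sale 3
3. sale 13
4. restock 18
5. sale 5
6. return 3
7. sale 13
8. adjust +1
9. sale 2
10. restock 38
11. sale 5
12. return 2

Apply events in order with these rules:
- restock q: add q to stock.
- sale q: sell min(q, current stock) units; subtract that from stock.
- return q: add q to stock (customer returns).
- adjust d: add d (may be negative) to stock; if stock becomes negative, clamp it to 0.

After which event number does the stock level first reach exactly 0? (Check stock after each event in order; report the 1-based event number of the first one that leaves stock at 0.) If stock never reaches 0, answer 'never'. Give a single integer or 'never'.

Answer: 1

Derivation:
Processing events:
Start: stock = 11
  Event 1 (sale 22): sell min(22,11)=11. stock: 11 - 11 = 0. total_sold = 11
  Event 2 (sale 3): sell min(3,0)=0. stock: 0 - 0 = 0. total_sold = 11
  Event 3 (sale 13): sell min(13,0)=0. stock: 0 - 0 = 0. total_sold = 11
  Event 4 (restock 18): 0 + 18 = 18
  Event 5 (sale 5): sell min(5,18)=5. stock: 18 - 5 = 13. total_sold = 16
  Event 6 (return 3): 13 + 3 = 16
  Event 7 (sale 13): sell min(13,16)=13. stock: 16 - 13 = 3. total_sold = 29
  Event 8 (adjust +1): 3 + 1 = 4
  Event 9 (sale 2): sell min(2,4)=2. stock: 4 - 2 = 2. total_sold = 31
  Event 10 (restock 38): 2 + 38 = 40
  Event 11 (sale 5): sell min(5,40)=5. stock: 40 - 5 = 35. total_sold = 36
  Event 12 (return 2): 35 + 2 = 37
Final: stock = 37, total_sold = 36

First zero at event 1.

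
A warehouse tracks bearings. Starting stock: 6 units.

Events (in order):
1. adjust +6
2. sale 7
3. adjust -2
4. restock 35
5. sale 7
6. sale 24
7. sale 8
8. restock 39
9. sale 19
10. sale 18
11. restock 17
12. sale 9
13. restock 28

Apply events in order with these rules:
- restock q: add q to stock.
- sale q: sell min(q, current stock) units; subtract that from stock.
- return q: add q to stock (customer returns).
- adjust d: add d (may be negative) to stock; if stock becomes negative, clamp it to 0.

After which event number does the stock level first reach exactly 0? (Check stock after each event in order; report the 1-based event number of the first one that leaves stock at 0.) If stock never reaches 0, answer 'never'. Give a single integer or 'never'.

Processing events:
Start: stock = 6
  Event 1 (adjust +6): 6 + 6 = 12
  Event 2 (sale 7): sell min(7,12)=7. stock: 12 - 7 = 5. total_sold = 7
  Event 3 (adjust -2): 5 + -2 = 3
  Event 4 (restock 35): 3 + 35 = 38
  Event 5 (sale 7): sell min(7,38)=7. stock: 38 - 7 = 31. total_sold = 14
  Event 6 (sale 24): sell min(24,31)=24. stock: 31 - 24 = 7. total_sold = 38
  Event 7 (sale 8): sell min(8,7)=7. stock: 7 - 7 = 0. total_sold = 45
  Event 8 (restock 39): 0 + 39 = 39
  Event 9 (sale 19): sell min(19,39)=19. stock: 39 - 19 = 20. total_sold = 64
  Event 10 (sale 18): sell min(18,20)=18. stock: 20 - 18 = 2. total_sold = 82
  Event 11 (restock 17): 2 + 17 = 19
  Event 12 (sale 9): sell min(9,19)=9. stock: 19 - 9 = 10. total_sold = 91
  Event 13 (restock 28): 10 + 28 = 38
Final: stock = 38, total_sold = 91

First zero at event 7.

Answer: 7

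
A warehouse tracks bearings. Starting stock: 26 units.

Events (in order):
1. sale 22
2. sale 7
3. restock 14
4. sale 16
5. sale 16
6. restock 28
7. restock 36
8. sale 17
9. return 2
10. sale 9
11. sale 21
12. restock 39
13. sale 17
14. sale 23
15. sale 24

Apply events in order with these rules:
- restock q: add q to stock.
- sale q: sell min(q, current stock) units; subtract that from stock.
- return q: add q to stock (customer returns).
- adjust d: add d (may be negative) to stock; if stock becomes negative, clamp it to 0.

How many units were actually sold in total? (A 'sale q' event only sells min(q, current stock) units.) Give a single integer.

Processing events:
Start: stock = 26
  Event 1 (sale 22): sell min(22,26)=22. stock: 26 - 22 = 4. total_sold = 22
  Event 2 (sale 7): sell min(7,4)=4. stock: 4 - 4 = 0. total_sold = 26
  Event 3 (restock 14): 0 + 14 = 14
  Event 4 (sale 16): sell min(16,14)=14. stock: 14 - 14 = 0. total_sold = 40
  Event 5 (sale 16): sell min(16,0)=0. stock: 0 - 0 = 0. total_sold = 40
  Event 6 (restock 28): 0 + 28 = 28
  Event 7 (restock 36): 28 + 36 = 64
  Event 8 (sale 17): sell min(17,64)=17. stock: 64 - 17 = 47. total_sold = 57
  Event 9 (return 2): 47 + 2 = 49
  Event 10 (sale 9): sell min(9,49)=9. stock: 49 - 9 = 40. total_sold = 66
  Event 11 (sale 21): sell min(21,40)=21. stock: 40 - 21 = 19. total_sold = 87
  Event 12 (restock 39): 19 + 39 = 58
  Event 13 (sale 17): sell min(17,58)=17. stock: 58 - 17 = 41. total_sold = 104
  Event 14 (sale 23): sell min(23,41)=23. stock: 41 - 23 = 18. total_sold = 127
  Event 15 (sale 24): sell min(24,18)=18. stock: 18 - 18 = 0. total_sold = 145
Final: stock = 0, total_sold = 145

Answer: 145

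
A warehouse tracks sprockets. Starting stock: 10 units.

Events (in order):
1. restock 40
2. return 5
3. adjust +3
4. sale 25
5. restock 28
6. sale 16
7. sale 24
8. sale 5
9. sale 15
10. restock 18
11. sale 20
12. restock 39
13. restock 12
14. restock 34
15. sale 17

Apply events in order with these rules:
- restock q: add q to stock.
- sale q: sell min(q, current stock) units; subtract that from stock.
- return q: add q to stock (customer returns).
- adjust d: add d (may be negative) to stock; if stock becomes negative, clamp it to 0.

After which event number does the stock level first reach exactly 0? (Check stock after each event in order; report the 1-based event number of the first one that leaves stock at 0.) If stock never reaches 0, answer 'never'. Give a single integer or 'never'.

Answer: 11

Derivation:
Processing events:
Start: stock = 10
  Event 1 (restock 40): 10 + 40 = 50
  Event 2 (return 5): 50 + 5 = 55
  Event 3 (adjust +3): 55 + 3 = 58
  Event 4 (sale 25): sell min(25,58)=25. stock: 58 - 25 = 33. total_sold = 25
  Event 5 (restock 28): 33 + 28 = 61
  Event 6 (sale 16): sell min(16,61)=16. stock: 61 - 16 = 45. total_sold = 41
  Event 7 (sale 24): sell min(24,45)=24. stock: 45 - 24 = 21. total_sold = 65
  Event 8 (sale 5): sell min(5,21)=5. stock: 21 - 5 = 16. total_sold = 70
  Event 9 (sale 15): sell min(15,16)=15. stock: 16 - 15 = 1. total_sold = 85
  Event 10 (restock 18): 1 + 18 = 19
  Event 11 (sale 20): sell min(20,19)=19. stock: 19 - 19 = 0. total_sold = 104
  Event 12 (restock 39): 0 + 39 = 39
  Event 13 (restock 12): 39 + 12 = 51
  Event 14 (restock 34): 51 + 34 = 85
  Event 15 (sale 17): sell min(17,85)=17. stock: 85 - 17 = 68. total_sold = 121
Final: stock = 68, total_sold = 121

First zero at event 11.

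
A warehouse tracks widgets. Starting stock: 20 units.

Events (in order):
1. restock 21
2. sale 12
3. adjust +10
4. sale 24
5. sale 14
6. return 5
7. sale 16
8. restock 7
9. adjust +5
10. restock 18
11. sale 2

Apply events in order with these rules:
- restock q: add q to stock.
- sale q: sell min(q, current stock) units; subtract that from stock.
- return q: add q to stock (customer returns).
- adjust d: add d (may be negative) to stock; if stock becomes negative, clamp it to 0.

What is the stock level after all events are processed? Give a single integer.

Answer: 28

Derivation:
Processing events:
Start: stock = 20
  Event 1 (restock 21): 20 + 21 = 41
  Event 2 (sale 12): sell min(12,41)=12. stock: 41 - 12 = 29. total_sold = 12
  Event 3 (adjust +10): 29 + 10 = 39
  Event 4 (sale 24): sell min(24,39)=24. stock: 39 - 24 = 15. total_sold = 36
  Event 5 (sale 14): sell min(14,15)=14. stock: 15 - 14 = 1. total_sold = 50
  Event 6 (return 5): 1 + 5 = 6
  Event 7 (sale 16): sell min(16,6)=6. stock: 6 - 6 = 0. total_sold = 56
  Event 8 (restock 7): 0 + 7 = 7
  Event 9 (adjust +5): 7 + 5 = 12
  Event 10 (restock 18): 12 + 18 = 30
  Event 11 (sale 2): sell min(2,30)=2. stock: 30 - 2 = 28. total_sold = 58
Final: stock = 28, total_sold = 58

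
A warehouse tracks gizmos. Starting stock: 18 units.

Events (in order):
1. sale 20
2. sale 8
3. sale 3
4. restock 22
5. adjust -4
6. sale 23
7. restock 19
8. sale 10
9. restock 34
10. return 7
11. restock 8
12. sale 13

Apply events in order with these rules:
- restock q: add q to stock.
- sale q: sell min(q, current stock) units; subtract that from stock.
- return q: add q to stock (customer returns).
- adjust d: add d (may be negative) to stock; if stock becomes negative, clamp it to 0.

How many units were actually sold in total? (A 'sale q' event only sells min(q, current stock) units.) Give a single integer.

Answer: 59

Derivation:
Processing events:
Start: stock = 18
  Event 1 (sale 20): sell min(20,18)=18. stock: 18 - 18 = 0. total_sold = 18
  Event 2 (sale 8): sell min(8,0)=0. stock: 0 - 0 = 0. total_sold = 18
  Event 3 (sale 3): sell min(3,0)=0. stock: 0 - 0 = 0. total_sold = 18
  Event 4 (restock 22): 0 + 22 = 22
  Event 5 (adjust -4): 22 + -4 = 18
  Event 6 (sale 23): sell min(23,18)=18. stock: 18 - 18 = 0. total_sold = 36
  Event 7 (restock 19): 0 + 19 = 19
  Event 8 (sale 10): sell min(10,19)=10. stock: 19 - 10 = 9. total_sold = 46
  Event 9 (restock 34): 9 + 34 = 43
  Event 10 (return 7): 43 + 7 = 50
  Event 11 (restock 8): 50 + 8 = 58
  Event 12 (sale 13): sell min(13,58)=13. stock: 58 - 13 = 45. total_sold = 59
Final: stock = 45, total_sold = 59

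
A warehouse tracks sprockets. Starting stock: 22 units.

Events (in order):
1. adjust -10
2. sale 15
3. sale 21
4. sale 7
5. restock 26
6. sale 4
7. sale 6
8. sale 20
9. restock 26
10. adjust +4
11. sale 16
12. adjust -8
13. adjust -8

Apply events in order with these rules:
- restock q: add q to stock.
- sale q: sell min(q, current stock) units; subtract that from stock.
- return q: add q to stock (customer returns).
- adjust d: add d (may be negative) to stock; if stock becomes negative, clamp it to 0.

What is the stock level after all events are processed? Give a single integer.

Processing events:
Start: stock = 22
  Event 1 (adjust -10): 22 + -10 = 12
  Event 2 (sale 15): sell min(15,12)=12. stock: 12 - 12 = 0. total_sold = 12
  Event 3 (sale 21): sell min(21,0)=0. stock: 0 - 0 = 0. total_sold = 12
  Event 4 (sale 7): sell min(7,0)=0. stock: 0 - 0 = 0. total_sold = 12
  Event 5 (restock 26): 0 + 26 = 26
  Event 6 (sale 4): sell min(4,26)=4. stock: 26 - 4 = 22. total_sold = 16
  Event 7 (sale 6): sell min(6,22)=6. stock: 22 - 6 = 16. total_sold = 22
  Event 8 (sale 20): sell min(20,16)=16. stock: 16 - 16 = 0. total_sold = 38
  Event 9 (restock 26): 0 + 26 = 26
  Event 10 (adjust +4): 26 + 4 = 30
  Event 11 (sale 16): sell min(16,30)=16. stock: 30 - 16 = 14. total_sold = 54
  Event 12 (adjust -8): 14 + -8 = 6
  Event 13 (adjust -8): 6 + -8 = 0 (clamped to 0)
Final: stock = 0, total_sold = 54

Answer: 0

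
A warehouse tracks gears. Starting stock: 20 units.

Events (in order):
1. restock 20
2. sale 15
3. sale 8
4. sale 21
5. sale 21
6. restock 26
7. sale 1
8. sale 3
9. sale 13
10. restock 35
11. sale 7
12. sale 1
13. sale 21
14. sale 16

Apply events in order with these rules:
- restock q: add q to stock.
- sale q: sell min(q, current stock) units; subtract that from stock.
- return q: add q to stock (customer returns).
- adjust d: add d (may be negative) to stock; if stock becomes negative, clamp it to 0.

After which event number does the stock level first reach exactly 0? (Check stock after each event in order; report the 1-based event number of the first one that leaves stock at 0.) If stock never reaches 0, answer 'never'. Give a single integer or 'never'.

Answer: 4

Derivation:
Processing events:
Start: stock = 20
  Event 1 (restock 20): 20 + 20 = 40
  Event 2 (sale 15): sell min(15,40)=15. stock: 40 - 15 = 25. total_sold = 15
  Event 3 (sale 8): sell min(8,25)=8. stock: 25 - 8 = 17. total_sold = 23
  Event 4 (sale 21): sell min(21,17)=17. stock: 17 - 17 = 0. total_sold = 40
  Event 5 (sale 21): sell min(21,0)=0. stock: 0 - 0 = 0. total_sold = 40
  Event 6 (restock 26): 0 + 26 = 26
  Event 7 (sale 1): sell min(1,26)=1. stock: 26 - 1 = 25. total_sold = 41
  Event 8 (sale 3): sell min(3,25)=3. stock: 25 - 3 = 22. total_sold = 44
  Event 9 (sale 13): sell min(13,22)=13. stock: 22 - 13 = 9. total_sold = 57
  Event 10 (restock 35): 9 + 35 = 44
  Event 11 (sale 7): sell min(7,44)=7. stock: 44 - 7 = 37. total_sold = 64
  Event 12 (sale 1): sell min(1,37)=1. stock: 37 - 1 = 36. total_sold = 65
  Event 13 (sale 21): sell min(21,36)=21. stock: 36 - 21 = 15. total_sold = 86
  Event 14 (sale 16): sell min(16,15)=15. stock: 15 - 15 = 0. total_sold = 101
Final: stock = 0, total_sold = 101

First zero at event 4.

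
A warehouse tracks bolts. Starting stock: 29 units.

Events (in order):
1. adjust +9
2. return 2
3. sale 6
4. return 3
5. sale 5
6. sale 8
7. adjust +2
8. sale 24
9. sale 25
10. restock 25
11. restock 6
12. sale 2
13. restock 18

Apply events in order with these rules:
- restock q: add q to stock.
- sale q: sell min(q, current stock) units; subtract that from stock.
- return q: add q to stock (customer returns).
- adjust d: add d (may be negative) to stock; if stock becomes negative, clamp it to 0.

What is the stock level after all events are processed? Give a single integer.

Answer: 47

Derivation:
Processing events:
Start: stock = 29
  Event 1 (adjust +9): 29 + 9 = 38
  Event 2 (return 2): 38 + 2 = 40
  Event 3 (sale 6): sell min(6,40)=6. stock: 40 - 6 = 34. total_sold = 6
  Event 4 (return 3): 34 + 3 = 37
  Event 5 (sale 5): sell min(5,37)=5. stock: 37 - 5 = 32. total_sold = 11
  Event 6 (sale 8): sell min(8,32)=8. stock: 32 - 8 = 24. total_sold = 19
  Event 7 (adjust +2): 24 + 2 = 26
  Event 8 (sale 24): sell min(24,26)=24. stock: 26 - 24 = 2. total_sold = 43
  Event 9 (sale 25): sell min(25,2)=2. stock: 2 - 2 = 0. total_sold = 45
  Event 10 (restock 25): 0 + 25 = 25
  Event 11 (restock 6): 25 + 6 = 31
  Event 12 (sale 2): sell min(2,31)=2. stock: 31 - 2 = 29. total_sold = 47
  Event 13 (restock 18): 29 + 18 = 47
Final: stock = 47, total_sold = 47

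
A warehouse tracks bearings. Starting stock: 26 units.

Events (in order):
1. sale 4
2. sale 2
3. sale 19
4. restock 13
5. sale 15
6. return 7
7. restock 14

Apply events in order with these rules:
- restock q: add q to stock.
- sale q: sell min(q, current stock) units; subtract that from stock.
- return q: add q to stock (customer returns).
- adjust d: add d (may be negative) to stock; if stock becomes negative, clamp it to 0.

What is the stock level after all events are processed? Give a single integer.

Processing events:
Start: stock = 26
  Event 1 (sale 4): sell min(4,26)=4. stock: 26 - 4 = 22. total_sold = 4
  Event 2 (sale 2): sell min(2,22)=2. stock: 22 - 2 = 20. total_sold = 6
  Event 3 (sale 19): sell min(19,20)=19. stock: 20 - 19 = 1. total_sold = 25
  Event 4 (restock 13): 1 + 13 = 14
  Event 5 (sale 15): sell min(15,14)=14. stock: 14 - 14 = 0. total_sold = 39
  Event 6 (return 7): 0 + 7 = 7
  Event 7 (restock 14): 7 + 14 = 21
Final: stock = 21, total_sold = 39

Answer: 21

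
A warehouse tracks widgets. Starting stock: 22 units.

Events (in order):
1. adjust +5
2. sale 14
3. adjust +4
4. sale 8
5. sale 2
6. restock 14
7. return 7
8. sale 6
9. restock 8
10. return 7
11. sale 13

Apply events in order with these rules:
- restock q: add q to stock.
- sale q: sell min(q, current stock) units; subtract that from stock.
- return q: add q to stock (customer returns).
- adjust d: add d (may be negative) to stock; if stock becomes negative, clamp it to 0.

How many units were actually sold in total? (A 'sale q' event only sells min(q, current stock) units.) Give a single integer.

Answer: 43

Derivation:
Processing events:
Start: stock = 22
  Event 1 (adjust +5): 22 + 5 = 27
  Event 2 (sale 14): sell min(14,27)=14. stock: 27 - 14 = 13. total_sold = 14
  Event 3 (adjust +4): 13 + 4 = 17
  Event 4 (sale 8): sell min(8,17)=8. stock: 17 - 8 = 9. total_sold = 22
  Event 5 (sale 2): sell min(2,9)=2. stock: 9 - 2 = 7. total_sold = 24
  Event 6 (restock 14): 7 + 14 = 21
  Event 7 (return 7): 21 + 7 = 28
  Event 8 (sale 6): sell min(6,28)=6. stock: 28 - 6 = 22. total_sold = 30
  Event 9 (restock 8): 22 + 8 = 30
  Event 10 (return 7): 30 + 7 = 37
  Event 11 (sale 13): sell min(13,37)=13. stock: 37 - 13 = 24. total_sold = 43
Final: stock = 24, total_sold = 43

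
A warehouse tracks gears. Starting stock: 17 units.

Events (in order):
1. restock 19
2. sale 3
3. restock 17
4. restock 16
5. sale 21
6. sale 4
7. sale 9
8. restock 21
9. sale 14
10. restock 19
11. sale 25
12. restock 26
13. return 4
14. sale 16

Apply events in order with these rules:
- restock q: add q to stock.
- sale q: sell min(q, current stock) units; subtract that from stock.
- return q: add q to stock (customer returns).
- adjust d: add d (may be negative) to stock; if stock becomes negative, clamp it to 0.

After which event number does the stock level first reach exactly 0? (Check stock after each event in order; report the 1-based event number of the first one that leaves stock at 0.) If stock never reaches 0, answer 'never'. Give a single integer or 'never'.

Answer: never

Derivation:
Processing events:
Start: stock = 17
  Event 1 (restock 19): 17 + 19 = 36
  Event 2 (sale 3): sell min(3,36)=3. stock: 36 - 3 = 33. total_sold = 3
  Event 3 (restock 17): 33 + 17 = 50
  Event 4 (restock 16): 50 + 16 = 66
  Event 5 (sale 21): sell min(21,66)=21. stock: 66 - 21 = 45. total_sold = 24
  Event 6 (sale 4): sell min(4,45)=4. stock: 45 - 4 = 41. total_sold = 28
  Event 7 (sale 9): sell min(9,41)=9. stock: 41 - 9 = 32. total_sold = 37
  Event 8 (restock 21): 32 + 21 = 53
  Event 9 (sale 14): sell min(14,53)=14. stock: 53 - 14 = 39. total_sold = 51
  Event 10 (restock 19): 39 + 19 = 58
  Event 11 (sale 25): sell min(25,58)=25. stock: 58 - 25 = 33. total_sold = 76
  Event 12 (restock 26): 33 + 26 = 59
  Event 13 (return 4): 59 + 4 = 63
  Event 14 (sale 16): sell min(16,63)=16. stock: 63 - 16 = 47. total_sold = 92
Final: stock = 47, total_sold = 92

Stock never reaches 0.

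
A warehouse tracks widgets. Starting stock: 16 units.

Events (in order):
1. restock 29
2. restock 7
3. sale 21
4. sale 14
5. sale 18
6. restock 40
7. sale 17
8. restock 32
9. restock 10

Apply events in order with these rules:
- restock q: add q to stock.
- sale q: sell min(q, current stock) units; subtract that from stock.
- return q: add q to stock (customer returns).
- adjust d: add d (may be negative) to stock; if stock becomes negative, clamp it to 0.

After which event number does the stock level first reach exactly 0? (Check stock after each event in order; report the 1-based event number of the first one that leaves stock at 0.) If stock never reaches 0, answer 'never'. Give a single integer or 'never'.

Answer: 5

Derivation:
Processing events:
Start: stock = 16
  Event 1 (restock 29): 16 + 29 = 45
  Event 2 (restock 7): 45 + 7 = 52
  Event 3 (sale 21): sell min(21,52)=21. stock: 52 - 21 = 31. total_sold = 21
  Event 4 (sale 14): sell min(14,31)=14. stock: 31 - 14 = 17. total_sold = 35
  Event 5 (sale 18): sell min(18,17)=17. stock: 17 - 17 = 0. total_sold = 52
  Event 6 (restock 40): 0 + 40 = 40
  Event 7 (sale 17): sell min(17,40)=17. stock: 40 - 17 = 23. total_sold = 69
  Event 8 (restock 32): 23 + 32 = 55
  Event 9 (restock 10): 55 + 10 = 65
Final: stock = 65, total_sold = 69

First zero at event 5.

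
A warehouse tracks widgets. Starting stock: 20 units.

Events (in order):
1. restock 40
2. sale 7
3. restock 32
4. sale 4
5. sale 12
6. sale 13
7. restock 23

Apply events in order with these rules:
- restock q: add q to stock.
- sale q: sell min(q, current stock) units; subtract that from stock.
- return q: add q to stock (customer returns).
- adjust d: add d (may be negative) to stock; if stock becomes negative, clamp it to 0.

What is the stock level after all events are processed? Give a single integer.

Answer: 79

Derivation:
Processing events:
Start: stock = 20
  Event 1 (restock 40): 20 + 40 = 60
  Event 2 (sale 7): sell min(7,60)=7. stock: 60 - 7 = 53. total_sold = 7
  Event 3 (restock 32): 53 + 32 = 85
  Event 4 (sale 4): sell min(4,85)=4. stock: 85 - 4 = 81. total_sold = 11
  Event 5 (sale 12): sell min(12,81)=12. stock: 81 - 12 = 69. total_sold = 23
  Event 6 (sale 13): sell min(13,69)=13. stock: 69 - 13 = 56. total_sold = 36
  Event 7 (restock 23): 56 + 23 = 79
Final: stock = 79, total_sold = 36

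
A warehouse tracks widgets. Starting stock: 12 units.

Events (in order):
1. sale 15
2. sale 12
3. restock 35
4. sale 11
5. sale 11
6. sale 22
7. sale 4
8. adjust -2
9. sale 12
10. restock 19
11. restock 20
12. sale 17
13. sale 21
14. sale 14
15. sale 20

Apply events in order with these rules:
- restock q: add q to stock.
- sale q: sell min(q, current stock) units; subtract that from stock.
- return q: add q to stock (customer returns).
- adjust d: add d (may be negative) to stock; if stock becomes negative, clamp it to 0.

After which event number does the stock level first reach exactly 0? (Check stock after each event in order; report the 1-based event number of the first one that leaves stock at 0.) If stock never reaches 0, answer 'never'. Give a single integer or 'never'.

Answer: 1

Derivation:
Processing events:
Start: stock = 12
  Event 1 (sale 15): sell min(15,12)=12. stock: 12 - 12 = 0. total_sold = 12
  Event 2 (sale 12): sell min(12,0)=0. stock: 0 - 0 = 0. total_sold = 12
  Event 3 (restock 35): 0 + 35 = 35
  Event 4 (sale 11): sell min(11,35)=11. stock: 35 - 11 = 24. total_sold = 23
  Event 5 (sale 11): sell min(11,24)=11. stock: 24 - 11 = 13. total_sold = 34
  Event 6 (sale 22): sell min(22,13)=13. stock: 13 - 13 = 0. total_sold = 47
  Event 7 (sale 4): sell min(4,0)=0. stock: 0 - 0 = 0. total_sold = 47
  Event 8 (adjust -2): 0 + -2 = 0 (clamped to 0)
  Event 9 (sale 12): sell min(12,0)=0. stock: 0 - 0 = 0. total_sold = 47
  Event 10 (restock 19): 0 + 19 = 19
  Event 11 (restock 20): 19 + 20 = 39
  Event 12 (sale 17): sell min(17,39)=17. stock: 39 - 17 = 22. total_sold = 64
  Event 13 (sale 21): sell min(21,22)=21. stock: 22 - 21 = 1. total_sold = 85
  Event 14 (sale 14): sell min(14,1)=1. stock: 1 - 1 = 0. total_sold = 86
  Event 15 (sale 20): sell min(20,0)=0. stock: 0 - 0 = 0. total_sold = 86
Final: stock = 0, total_sold = 86

First zero at event 1.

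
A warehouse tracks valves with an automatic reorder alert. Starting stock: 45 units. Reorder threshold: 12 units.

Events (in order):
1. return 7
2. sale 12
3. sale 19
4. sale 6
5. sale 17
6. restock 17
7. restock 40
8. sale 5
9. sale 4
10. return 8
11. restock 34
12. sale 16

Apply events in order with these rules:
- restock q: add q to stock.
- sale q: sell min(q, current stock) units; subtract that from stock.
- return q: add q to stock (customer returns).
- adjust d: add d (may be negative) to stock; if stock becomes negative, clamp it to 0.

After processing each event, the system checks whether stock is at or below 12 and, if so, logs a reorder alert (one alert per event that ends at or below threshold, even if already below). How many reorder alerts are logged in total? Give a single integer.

Answer: 1

Derivation:
Processing events:
Start: stock = 45
  Event 1 (return 7): 45 + 7 = 52
  Event 2 (sale 12): sell min(12,52)=12. stock: 52 - 12 = 40. total_sold = 12
  Event 3 (sale 19): sell min(19,40)=19. stock: 40 - 19 = 21. total_sold = 31
  Event 4 (sale 6): sell min(6,21)=6. stock: 21 - 6 = 15. total_sold = 37
  Event 5 (sale 17): sell min(17,15)=15. stock: 15 - 15 = 0. total_sold = 52
  Event 6 (restock 17): 0 + 17 = 17
  Event 7 (restock 40): 17 + 40 = 57
  Event 8 (sale 5): sell min(5,57)=5. stock: 57 - 5 = 52. total_sold = 57
  Event 9 (sale 4): sell min(4,52)=4. stock: 52 - 4 = 48. total_sold = 61
  Event 10 (return 8): 48 + 8 = 56
  Event 11 (restock 34): 56 + 34 = 90
  Event 12 (sale 16): sell min(16,90)=16. stock: 90 - 16 = 74. total_sold = 77
Final: stock = 74, total_sold = 77

Checking against threshold 12:
  After event 1: stock=52 > 12
  After event 2: stock=40 > 12
  After event 3: stock=21 > 12
  After event 4: stock=15 > 12
  After event 5: stock=0 <= 12 -> ALERT
  After event 6: stock=17 > 12
  After event 7: stock=57 > 12
  After event 8: stock=52 > 12
  After event 9: stock=48 > 12
  After event 10: stock=56 > 12
  After event 11: stock=90 > 12
  After event 12: stock=74 > 12
Alert events: [5]. Count = 1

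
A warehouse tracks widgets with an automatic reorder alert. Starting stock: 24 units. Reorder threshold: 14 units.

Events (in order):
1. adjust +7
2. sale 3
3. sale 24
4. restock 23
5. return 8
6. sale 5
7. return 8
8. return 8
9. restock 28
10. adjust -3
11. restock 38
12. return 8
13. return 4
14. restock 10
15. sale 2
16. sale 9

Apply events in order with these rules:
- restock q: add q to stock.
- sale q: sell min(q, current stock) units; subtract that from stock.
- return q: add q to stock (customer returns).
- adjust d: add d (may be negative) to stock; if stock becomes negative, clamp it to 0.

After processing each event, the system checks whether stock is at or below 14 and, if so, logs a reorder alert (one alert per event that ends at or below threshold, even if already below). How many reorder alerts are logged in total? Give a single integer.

Processing events:
Start: stock = 24
  Event 1 (adjust +7): 24 + 7 = 31
  Event 2 (sale 3): sell min(3,31)=3. stock: 31 - 3 = 28. total_sold = 3
  Event 3 (sale 24): sell min(24,28)=24. stock: 28 - 24 = 4. total_sold = 27
  Event 4 (restock 23): 4 + 23 = 27
  Event 5 (return 8): 27 + 8 = 35
  Event 6 (sale 5): sell min(5,35)=5. stock: 35 - 5 = 30. total_sold = 32
  Event 7 (return 8): 30 + 8 = 38
  Event 8 (return 8): 38 + 8 = 46
  Event 9 (restock 28): 46 + 28 = 74
  Event 10 (adjust -3): 74 + -3 = 71
  Event 11 (restock 38): 71 + 38 = 109
  Event 12 (return 8): 109 + 8 = 117
  Event 13 (return 4): 117 + 4 = 121
  Event 14 (restock 10): 121 + 10 = 131
  Event 15 (sale 2): sell min(2,131)=2. stock: 131 - 2 = 129. total_sold = 34
  Event 16 (sale 9): sell min(9,129)=9. stock: 129 - 9 = 120. total_sold = 43
Final: stock = 120, total_sold = 43

Checking against threshold 14:
  After event 1: stock=31 > 14
  After event 2: stock=28 > 14
  After event 3: stock=4 <= 14 -> ALERT
  After event 4: stock=27 > 14
  After event 5: stock=35 > 14
  After event 6: stock=30 > 14
  After event 7: stock=38 > 14
  After event 8: stock=46 > 14
  After event 9: stock=74 > 14
  After event 10: stock=71 > 14
  After event 11: stock=109 > 14
  After event 12: stock=117 > 14
  After event 13: stock=121 > 14
  After event 14: stock=131 > 14
  After event 15: stock=129 > 14
  After event 16: stock=120 > 14
Alert events: [3]. Count = 1

Answer: 1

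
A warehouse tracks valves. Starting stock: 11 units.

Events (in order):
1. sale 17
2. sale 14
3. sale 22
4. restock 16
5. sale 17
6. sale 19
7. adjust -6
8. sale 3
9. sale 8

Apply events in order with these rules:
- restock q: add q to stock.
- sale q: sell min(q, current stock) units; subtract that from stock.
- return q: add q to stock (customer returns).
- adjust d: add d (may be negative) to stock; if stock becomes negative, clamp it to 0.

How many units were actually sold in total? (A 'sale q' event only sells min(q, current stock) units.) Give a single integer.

Processing events:
Start: stock = 11
  Event 1 (sale 17): sell min(17,11)=11. stock: 11 - 11 = 0. total_sold = 11
  Event 2 (sale 14): sell min(14,0)=0. stock: 0 - 0 = 0. total_sold = 11
  Event 3 (sale 22): sell min(22,0)=0. stock: 0 - 0 = 0. total_sold = 11
  Event 4 (restock 16): 0 + 16 = 16
  Event 5 (sale 17): sell min(17,16)=16. stock: 16 - 16 = 0. total_sold = 27
  Event 6 (sale 19): sell min(19,0)=0. stock: 0 - 0 = 0. total_sold = 27
  Event 7 (adjust -6): 0 + -6 = 0 (clamped to 0)
  Event 8 (sale 3): sell min(3,0)=0. stock: 0 - 0 = 0. total_sold = 27
  Event 9 (sale 8): sell min(8,0)=0. stock: 0 - 0 = 0. total_sold = 27
Final: stock = 0, total_sold = 27

Answer: 27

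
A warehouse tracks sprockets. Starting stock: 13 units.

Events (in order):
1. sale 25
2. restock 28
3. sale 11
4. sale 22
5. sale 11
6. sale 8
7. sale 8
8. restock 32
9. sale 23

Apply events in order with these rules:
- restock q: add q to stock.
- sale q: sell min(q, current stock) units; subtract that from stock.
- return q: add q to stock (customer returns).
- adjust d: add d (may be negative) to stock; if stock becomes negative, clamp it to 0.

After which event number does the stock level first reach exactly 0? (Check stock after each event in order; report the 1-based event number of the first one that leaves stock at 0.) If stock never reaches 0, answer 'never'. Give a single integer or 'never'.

Processing events:
Start: stock = 13
  Event 1 (sale 25): sell min(25,13)=13. stock: 13 - 13 = 0. total_sold = 13
  Event 2 (restock 28): 0 + 28 = 28
  Event 3 (sale 11): sell min(11,28)=11. stock: 28 - 11 = 17. total_sold = 24
  Event 4 (sale 22): sell min(22,17)=17. stock: 17 - 17 = 0. total_sold = 41
  Event 5 (sale 11): sell min(11,0)=0. stock: 0 - 0 = 0. total_sold = 41
  Event 6 (sale 8): sell min(8,0)=0. stock: 0 - 0 = 0. total_sold = 41
  Event 7 (sale 8): sell min(8,0)=0. stock: 0 - 0 = 0. total_sold = 41
  Event 8 (restock 32): 0 + 32 = 32
  Event 9 (sale 23): sell min(23,32)=23. stock: 32 - 23 = 9. total_sold = 64
Final: stock = 9, total_sold = 64

First zero at event 1.

Answer: 1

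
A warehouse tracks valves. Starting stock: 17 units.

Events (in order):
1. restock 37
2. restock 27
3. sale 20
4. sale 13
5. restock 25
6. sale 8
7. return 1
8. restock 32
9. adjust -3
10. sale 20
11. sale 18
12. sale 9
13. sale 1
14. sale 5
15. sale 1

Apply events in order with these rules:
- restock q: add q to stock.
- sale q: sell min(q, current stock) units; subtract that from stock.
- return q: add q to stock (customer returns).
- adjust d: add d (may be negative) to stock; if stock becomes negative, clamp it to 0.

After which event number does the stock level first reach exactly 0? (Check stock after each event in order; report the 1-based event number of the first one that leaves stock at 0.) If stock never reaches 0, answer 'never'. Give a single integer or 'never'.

Processing events:
Start: stock = 17
  Event 1 (restock 37): 17 + 37 = 54
  Event 2 (restock 27): 54 + 27 = 81
  Event 3 (sale 20): sell min(20,81)=20. stock: 81 - 20 = 61. total_sold = 20
  Event 4 (sale 13): sell min(13,61)=13. stock: 61 - 13 = 48. total_sold = 33
  Event 5 (restock 25): 48 + 25 = 73
  Event 6 (sale 8): sell min(8,73)=8. stock: 73 - 8 = 65. total_sold = 41
  Event 7 (return 1): 65 + 1 = 66
  Event 8 (restock 32): 66 + 32 = 98
  Event 9 (adjust -3): 98 + -3 = 95
  Event 10 (sale 20): sell min(20,95)=20. stock: 95 - 20 = 75. total_sold = 61
  Event 11 (sale 18): sell min(18,75)=18. stock: 75 - 18 = 57. total_sold = 79
  Event 12 (sale 9): sell min(9,57)=9. stock: 57 - 9 = 48. total_sold = 88
  Event 13 (sale 1): sell min(1,48)=1. stock: 48 - 1 = 47. total_sold = 89
  Event 14 (sale 5): sell min(5,47)=5. stock: 47 - 5 = 42. total_sold = 94
  Event 15 (sale 1): sell min(1,42)=1. stock: 42 - 1 = 41. total_sold = 95
Final: stock = 41, total_sold = 95

Stock never reaches 0.

Answer: never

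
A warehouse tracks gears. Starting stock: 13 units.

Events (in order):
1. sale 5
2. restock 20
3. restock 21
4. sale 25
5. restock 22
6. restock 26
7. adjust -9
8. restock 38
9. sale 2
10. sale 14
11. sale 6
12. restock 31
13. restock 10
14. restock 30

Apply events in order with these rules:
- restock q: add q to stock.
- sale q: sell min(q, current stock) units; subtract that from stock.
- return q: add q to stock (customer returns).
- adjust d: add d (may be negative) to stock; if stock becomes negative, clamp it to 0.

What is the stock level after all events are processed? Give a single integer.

Processing events:
Start: stock = 13
  Event 1 (sale 5): sell min(5,13)=5. stock: 13 - 5 = 8. total_sold = 5
  Event 2 (restock 20): 8 + 20 = 28
  Event 3 (restock 21): 28 + 21 = 49
  Event 4 (sale 25): sell min(25,49)=25. stock: 49 - 25 = 24. total_sold = 30
  Event 5 (restock 22): 24 + 22 = 46
  Event 6 (restock 26): 46 + 26 = 72
  Event 7 (adjust -9): 72 + -9 = 63
  Event 8 (restock 38): 63 + 38 = 101
  Event 9 (sale 2): sell min(2,101)=2. stock: 101 - 2 = 99. total_sold = 32
  Event 10 (sale 14): sell min(14,99)=14. stock: 99 - 14 = 85. total_sold = 46
  Event 11 (sale 6): sell min(6,85)=6. stock: 85 - 6 = 79. total_sold = 52
  Event 12 (restock 31): 79 + 31 = 110
  Event 13 (restock 10): 110 + 10 = 120
  Event 14 (restock 30): 120 + 30 = 150
Final: stock = 150, total_sold = 52

Answer: 150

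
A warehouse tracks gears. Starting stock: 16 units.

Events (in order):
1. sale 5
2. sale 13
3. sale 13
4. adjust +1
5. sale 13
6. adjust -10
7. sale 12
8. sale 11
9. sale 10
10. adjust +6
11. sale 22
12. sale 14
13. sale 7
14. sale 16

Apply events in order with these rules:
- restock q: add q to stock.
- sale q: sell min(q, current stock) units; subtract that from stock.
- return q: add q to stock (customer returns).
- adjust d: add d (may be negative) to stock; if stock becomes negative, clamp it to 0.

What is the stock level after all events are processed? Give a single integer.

Processing events:
Start: stock = 16
  Event 1 (sale 5): sell min(5,16)=5. stock: 16 - 5 = 11. total_sold = 5
  Event 2 (sale 13): sell min(13,11)=11. stock: 11 - 11 = 0. total_sold = 16
  Event 3 (sale 13): sell min(13,0)=0. stock: 0 - 0 = 0. total_sold = 16
  Event 4 (adjust +1): 0 + 1 = 1
  Event 5 (sale 13): sell min(13,1)=1. stock: 1 - 1 = 0. total_sold = 17
  Event 6 (adjust -10): 0 + -10 = 0 (clamped to 0)
  Event 7 (sale 12): sell min(12,0)=0. stock: 0 - 0 = 0. total_sold = 17
  Event 8 (sale 11): sell min(11,0)=0. stock: 0 - 0 = 0. total_sold = 17
  Event 9 (sale 10): sell min(10,0)=0. stock: 0 - 0 = 0. total_sold = 17
  Event 10 (adjust +6): 0 + 6 = 6
  Event 11 (sale 22): sell min(22,6)=6. stock: 6 - 6 = 0. total_sold = 23
  Event 12 (sale 14): sell min(14,0)=0. stock: 0 - 0 = 0. total_sold = 23
  Event 13 (sale 7): sell min(7,0)=0. stock: 0 - 0 = 0. total_sold = 23
  Event 14 (sale 16): sell min(16,0)=0. stock: 0 - 0 = 0. total_sold = 23
Final: stock = 0, total_sold = 23

Answer: 0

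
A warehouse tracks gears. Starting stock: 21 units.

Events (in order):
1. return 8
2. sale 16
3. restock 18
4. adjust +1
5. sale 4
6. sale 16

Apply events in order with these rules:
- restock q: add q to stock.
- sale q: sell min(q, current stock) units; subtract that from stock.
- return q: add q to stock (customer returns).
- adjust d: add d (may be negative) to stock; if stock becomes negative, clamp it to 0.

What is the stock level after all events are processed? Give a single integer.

Answer: 12

Derivation:
Processing events:
Start: stock = 21
  Event 1 (return 8): 21 + 8 = 29
  Event 2 (sale 16): sell min(16,29)=16. stock: 29 - 16 = 13. total_sold = 16
  Event 3 (restock 18): 13 + 18 = 31
  Event 4 (adjust +1): 31 + 1 = 32
  Event 5 (sale 4): sell min(4,32)=4. stock: 32 - 4 = 28. total_sold = 20
  Event 6 (sale 16): sell min(16,28)=16. stock: 28 - 16 = 12. total_sold = 36
Final: stock = 12, total_sold = 36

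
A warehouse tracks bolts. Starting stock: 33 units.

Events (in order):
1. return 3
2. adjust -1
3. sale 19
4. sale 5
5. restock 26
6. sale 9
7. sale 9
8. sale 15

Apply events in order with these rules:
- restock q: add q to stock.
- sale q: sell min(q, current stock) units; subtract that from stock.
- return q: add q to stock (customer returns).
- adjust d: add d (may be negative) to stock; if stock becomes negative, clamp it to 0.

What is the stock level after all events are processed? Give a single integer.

Answer: 4

Derivation:
Processing events:
Start: stock = 33
  Event 1 (return 3): 33 + 3 = 36
  Event 2 (adjust -1): 36 + -1 = 35
  Event 3 (sale 19): sell min(19,35)=19. stock: 35 - 19 = 16. total_sold = 19
  Event 4 (sale 5): sell min(5,16)=5. stock: 16 - 5 = 11. total_sold = 24
  Event 5 (restock 26): 11 + 26 = 37
  Event 6 (sale 9): sell min(9,37)=9. stock: 37 - 9 = 28. total_sold = 33
  Event 7 (sale 9): sell min(9,28)=9. stock: 28 - 9 = 19. total_sold = 42
  Event 8 (sale 15): sell min(15,19)=15. stock: 19 - 15 = 4. total_sold = 57
Final: stock = 4, total_sold = 57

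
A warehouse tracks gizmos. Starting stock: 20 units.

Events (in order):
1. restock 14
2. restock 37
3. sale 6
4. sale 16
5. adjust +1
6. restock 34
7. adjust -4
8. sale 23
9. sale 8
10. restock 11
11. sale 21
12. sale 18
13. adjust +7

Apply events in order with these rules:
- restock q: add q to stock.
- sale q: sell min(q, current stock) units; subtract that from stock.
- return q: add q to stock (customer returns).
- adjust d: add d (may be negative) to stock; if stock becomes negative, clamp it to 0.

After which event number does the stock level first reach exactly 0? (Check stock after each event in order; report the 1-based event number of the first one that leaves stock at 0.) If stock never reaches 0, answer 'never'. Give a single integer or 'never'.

Answer: never

Derivation:
Processing events:
Start: stock = 20
  Event 1 (restock 14): 20 + 14 = 34
  Event 2 (restock 37): 34 + 37 = 71
  Event 3 (sale 6): sell min(6,71)=6. stock: 71 - 6 = 65. total_sold = 6
  Event 4 (sale 16): sell min(16,65)=16. stock: 65 - 16 = 49. total_sold = 22
  Event 5 (adjust +1): 49 + 1 = 50
  Event 6 (restock 34): 50 + 34 = 84
  Event 7 (adjust -4): 84 + -4 = 80
  Event 8 (sale 23): sell min(23,80)=23. stock: 80 - 23 = 57. total_sold = 45
  Event 9 (sale 8): sell min(8,57)=8. stock: 57 - 8 = 49. total_sold = 53
  Event 10 (restock 11): 49 + 11 = 60
  Event 11 (sale 21): sell min(21,60)=21. stock: 60 - 21 = 39. total_sold = 74
  Event 12 (sale 18): sell min(18,39)=18. stock: 39 - 18 = 21. total_sold = 92
  Event 13 (adjust +7): 21 + 7 = 28
Final: stock = 28, total_sold = 92

Stock never reaches 0.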